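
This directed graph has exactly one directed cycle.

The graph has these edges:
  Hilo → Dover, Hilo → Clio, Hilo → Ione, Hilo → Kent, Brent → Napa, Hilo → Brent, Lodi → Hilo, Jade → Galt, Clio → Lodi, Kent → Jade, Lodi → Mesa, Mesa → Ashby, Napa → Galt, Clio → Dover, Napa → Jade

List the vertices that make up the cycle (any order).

DFS with gray/black marking from Hilo:
Hilo gray
  Dover gray
  Dover black
  Kent gray
    Jade gray
      Galt gray
      Galt black
    Jade black
  Kent black
  Clio gray
    Lodi gray
      Lodi→Hilo: Hilo is gray → back edge
Back edge closes the cycle Hilo → Clio → Lodi → Hilo; its vertices are {Clio, Hilo, Lodi}.

Clio, Hilo, Lodi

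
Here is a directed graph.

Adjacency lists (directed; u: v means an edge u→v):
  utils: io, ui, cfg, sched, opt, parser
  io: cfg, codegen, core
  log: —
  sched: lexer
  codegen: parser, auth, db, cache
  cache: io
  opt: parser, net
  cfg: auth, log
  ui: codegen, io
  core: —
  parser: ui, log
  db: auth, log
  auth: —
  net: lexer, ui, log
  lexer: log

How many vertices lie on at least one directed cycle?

5

A vertex is on a directed cycle iff it belongs to a strongly connected component of size ≥ 2 (or has a self-loop).
The vertices on cycles are {io, ui, cache, parser, codegen} — 5 in total.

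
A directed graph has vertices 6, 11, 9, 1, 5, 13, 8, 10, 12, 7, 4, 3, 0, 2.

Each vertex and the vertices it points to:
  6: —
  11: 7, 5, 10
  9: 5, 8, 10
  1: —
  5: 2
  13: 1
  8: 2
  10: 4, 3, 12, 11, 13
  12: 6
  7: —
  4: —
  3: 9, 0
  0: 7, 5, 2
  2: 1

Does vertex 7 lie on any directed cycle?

No

7 lies on a cycle iff there is a path from 7 back to itself.
Exploring from 7, it never reaches itself; equivalently, its strongly connected component is a singleton.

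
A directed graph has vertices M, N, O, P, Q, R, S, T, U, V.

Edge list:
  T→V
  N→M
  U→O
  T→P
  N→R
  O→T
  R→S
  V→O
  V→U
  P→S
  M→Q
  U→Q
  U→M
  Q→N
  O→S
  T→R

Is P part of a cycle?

No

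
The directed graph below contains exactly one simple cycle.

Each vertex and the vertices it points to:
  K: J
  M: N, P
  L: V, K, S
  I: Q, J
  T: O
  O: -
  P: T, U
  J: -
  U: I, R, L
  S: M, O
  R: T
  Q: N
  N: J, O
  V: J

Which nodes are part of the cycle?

DFS with gray/black marking from P:
P gray
  T gray
    O gray
    O black
  T black
  U gray
    I gray
      Q gray
        N gray
          J gray
          J black
          N→O: O black — skip
        N black
      Q black
      I→J: J black — skip
    I black
    R gray
      R→T: T black — skip
    R black
    L gray
      V gray
        V→J: J black — skip
      V black
      K gray
        K→J: J black — skip
      K black
      S gray
        M gray
          M→N: N black — skip
          M→P: P is gray → back edge
Back edge closes the cycle P → U → L → S → M → P; its vertices are {L, M, P, S, U}.

L, M, P, S, U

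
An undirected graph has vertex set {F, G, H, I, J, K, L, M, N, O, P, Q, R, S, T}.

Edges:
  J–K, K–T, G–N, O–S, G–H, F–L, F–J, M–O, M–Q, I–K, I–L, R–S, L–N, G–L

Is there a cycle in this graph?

Yes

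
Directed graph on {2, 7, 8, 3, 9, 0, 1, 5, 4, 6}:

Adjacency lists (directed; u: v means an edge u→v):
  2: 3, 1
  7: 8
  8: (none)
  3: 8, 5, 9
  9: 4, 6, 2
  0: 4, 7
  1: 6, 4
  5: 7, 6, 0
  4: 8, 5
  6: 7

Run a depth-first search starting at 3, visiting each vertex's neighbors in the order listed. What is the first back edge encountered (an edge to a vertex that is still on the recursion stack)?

DFS from 3 (visiting each vertex's neighbors in the order listed); mark gray on enter, black on exit:
3 gray
  8 gray
  8 black
  5 gray
    7 gray
      7→8: 8 black — skip
    7 black
    6 gray
      6→7: 7 black — skip
    6 black
    0 gray
      4 gray
        4→8: 8 black — skip
        4→5: 5 is gray → back edge
First back edge: 4 → 5.

4->5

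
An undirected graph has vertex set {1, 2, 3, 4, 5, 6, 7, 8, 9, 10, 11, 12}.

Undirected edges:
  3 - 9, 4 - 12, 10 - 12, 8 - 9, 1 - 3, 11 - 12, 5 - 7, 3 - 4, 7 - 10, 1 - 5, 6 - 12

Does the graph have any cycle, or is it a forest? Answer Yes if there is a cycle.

Yes

DFS, tracking each vertex's parent; an edge to a visited non-parent vertex closes a cycle.
Start from 1:
visit 1 (parent –)
  visit 5 (parent 1)
    5–1: parent, skip
    visit 7 (parent 5)
      7–5: parent, skip
      visit 10 (parent 7)
        visit 12 (parent 10)
          visit 6 (parent 12)
            6–12: parent, skip
          12–10: parent, skip
          visit 4 (parent 12)
            visit 3 (parent 4)
              3–4: parent, skip
              visit 9 (parent 3)
                9–3: parent, skip
                visit 8 (parent 9)
                  8–9: parent, skip
              3–1: 1 visited and ≠ parent → cycle
Cycle: 1 – 5 – 7 – 10 – 12 – 4 – 3 – 1.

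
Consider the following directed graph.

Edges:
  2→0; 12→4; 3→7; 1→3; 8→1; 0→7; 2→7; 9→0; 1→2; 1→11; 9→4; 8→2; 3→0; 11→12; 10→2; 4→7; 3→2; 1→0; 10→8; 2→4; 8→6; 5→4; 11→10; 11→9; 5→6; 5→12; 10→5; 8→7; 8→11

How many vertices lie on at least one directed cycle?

4

A vertex is on a directed cycle iff it belongs to a strongly connected component of size ≥ 2 (or has a self-loop).
The vertices on cycles are {1, 8, 10, 11} — 4 in total.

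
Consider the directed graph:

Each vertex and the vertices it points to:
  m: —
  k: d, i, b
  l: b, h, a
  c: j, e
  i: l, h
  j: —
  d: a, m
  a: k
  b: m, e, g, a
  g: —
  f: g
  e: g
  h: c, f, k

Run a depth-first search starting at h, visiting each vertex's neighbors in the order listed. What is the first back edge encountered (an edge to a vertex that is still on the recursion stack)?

DFS from h (visiting each vertex's neighbors in the order listed); mark gray on enter, black on exit:
h gray
  c gray
    j gray
    j black
    e gray
      g gray
      g black
    e black
  c black
  f gray
    f→g: g black — skip
  f black
  k gray
    d gray
      a gray
        a→k: k is gray → back edge
First back edge: a → k.

a->k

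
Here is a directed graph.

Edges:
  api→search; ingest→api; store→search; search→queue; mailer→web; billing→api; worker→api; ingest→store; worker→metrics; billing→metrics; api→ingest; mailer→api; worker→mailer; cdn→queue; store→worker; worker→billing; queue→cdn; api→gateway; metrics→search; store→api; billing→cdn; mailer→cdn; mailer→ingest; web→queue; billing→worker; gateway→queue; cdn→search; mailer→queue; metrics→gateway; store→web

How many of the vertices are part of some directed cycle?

9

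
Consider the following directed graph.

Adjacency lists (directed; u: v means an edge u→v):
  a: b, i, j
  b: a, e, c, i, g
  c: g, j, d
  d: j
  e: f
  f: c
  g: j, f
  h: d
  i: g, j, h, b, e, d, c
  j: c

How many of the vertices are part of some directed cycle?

A vertex is on a directed cycle iff it belongs to a strongly connected component of size ≥ 2 (or has a self-loop).
The vertices on cycles are {a, b, c, d, f, g, i, j} — 8 in total.

8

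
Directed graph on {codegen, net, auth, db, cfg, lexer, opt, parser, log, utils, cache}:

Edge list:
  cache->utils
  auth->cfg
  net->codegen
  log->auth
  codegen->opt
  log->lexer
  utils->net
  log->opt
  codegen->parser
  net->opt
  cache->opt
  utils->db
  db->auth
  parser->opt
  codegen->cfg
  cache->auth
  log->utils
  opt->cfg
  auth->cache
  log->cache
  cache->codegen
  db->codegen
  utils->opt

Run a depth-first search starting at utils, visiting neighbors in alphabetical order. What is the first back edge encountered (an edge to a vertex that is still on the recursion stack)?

DFS from utils (visiting neighbors in alphabetical order); mark gray on enter, black on exit:
utils gray
  db gray
    auth gray
      cache gray
        cache→auth: auth is gray → back edge
First back edge: cache → auth.

cache->auth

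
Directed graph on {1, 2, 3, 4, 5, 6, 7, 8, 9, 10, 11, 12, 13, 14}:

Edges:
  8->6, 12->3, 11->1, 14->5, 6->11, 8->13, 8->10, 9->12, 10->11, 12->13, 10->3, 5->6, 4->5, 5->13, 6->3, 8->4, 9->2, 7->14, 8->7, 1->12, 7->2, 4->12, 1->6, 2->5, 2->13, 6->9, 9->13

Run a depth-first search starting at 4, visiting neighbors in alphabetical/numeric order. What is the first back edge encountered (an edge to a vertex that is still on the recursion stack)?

DFS from 4 (visiting neighbors in alphabetical/numeric order); mark gray on enter, black on exit:
4 gray
  5 gray
    6 gray
      3 gray
      3 black
      9 gray
        2 gray
          2→5: 5 is gray → back edge
First back edge: 2 → 5.

2→5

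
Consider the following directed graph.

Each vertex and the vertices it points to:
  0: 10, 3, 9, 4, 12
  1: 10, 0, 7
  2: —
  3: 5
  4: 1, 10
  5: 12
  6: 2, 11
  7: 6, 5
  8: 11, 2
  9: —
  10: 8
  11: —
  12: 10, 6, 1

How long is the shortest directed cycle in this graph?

3

For each vertex v, BFS finds the shortest path from v back to v.
The shortest such closed walk is 1 → 0 → 12 → 1, length 3.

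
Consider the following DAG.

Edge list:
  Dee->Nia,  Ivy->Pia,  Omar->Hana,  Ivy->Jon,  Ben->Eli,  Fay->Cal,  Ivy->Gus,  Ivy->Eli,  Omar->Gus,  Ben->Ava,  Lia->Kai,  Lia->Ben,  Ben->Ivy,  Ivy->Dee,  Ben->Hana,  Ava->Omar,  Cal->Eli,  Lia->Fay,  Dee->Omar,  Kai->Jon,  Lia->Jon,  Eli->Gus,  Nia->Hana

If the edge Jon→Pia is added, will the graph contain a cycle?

No

Adding Jon→Pia creates a cycle iff Pia can already reach Jon.
Explore from Pia: no path reaches Jon. The graph stays acyclic.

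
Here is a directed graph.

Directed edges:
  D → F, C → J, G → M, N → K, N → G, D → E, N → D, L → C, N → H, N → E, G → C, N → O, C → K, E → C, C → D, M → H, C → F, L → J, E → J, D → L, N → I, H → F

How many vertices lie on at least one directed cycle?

4

A vertex is on a directed cycle iff it belongs to a strongly connected component of size ≥ 2 (or has a self-loop).
The vertices on cycles are {C, D, E, L} — 4 in total.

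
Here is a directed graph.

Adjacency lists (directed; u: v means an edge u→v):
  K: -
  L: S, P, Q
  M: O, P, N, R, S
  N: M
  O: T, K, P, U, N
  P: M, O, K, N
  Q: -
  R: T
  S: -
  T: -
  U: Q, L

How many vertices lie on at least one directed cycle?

A vertex is on a directed cycle iff it belongs to a strongly connected component of size ≥ 2 (or has a self-loop).
The vertices on cycles are {L, M, N, O, P, U} — 6 in total.

6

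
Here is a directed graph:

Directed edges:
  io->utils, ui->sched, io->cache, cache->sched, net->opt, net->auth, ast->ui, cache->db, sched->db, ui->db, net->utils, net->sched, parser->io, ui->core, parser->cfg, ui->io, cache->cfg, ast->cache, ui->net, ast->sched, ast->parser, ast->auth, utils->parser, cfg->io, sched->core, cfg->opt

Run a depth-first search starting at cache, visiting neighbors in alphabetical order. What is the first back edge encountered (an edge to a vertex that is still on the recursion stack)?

io->cache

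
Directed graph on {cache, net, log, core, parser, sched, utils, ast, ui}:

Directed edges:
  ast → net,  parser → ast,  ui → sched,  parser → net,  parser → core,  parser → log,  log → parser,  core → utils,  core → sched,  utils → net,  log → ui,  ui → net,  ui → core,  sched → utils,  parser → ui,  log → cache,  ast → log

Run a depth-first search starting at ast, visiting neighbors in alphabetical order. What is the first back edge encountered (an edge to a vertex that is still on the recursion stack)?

DFS from ast (visiting neighbors in alphabetical order); mark gray on enter, black on exit:
ast gray
  log gray
    cache gray
    cache black
    parser gray
      parser→ast: ast is gray → back edge
First back edge: parser → ast.

parser->ast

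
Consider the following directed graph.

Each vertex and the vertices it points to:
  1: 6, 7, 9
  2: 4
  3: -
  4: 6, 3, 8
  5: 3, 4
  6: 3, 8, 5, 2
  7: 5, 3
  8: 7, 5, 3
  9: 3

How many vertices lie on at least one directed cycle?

6

A vertex is on a directed cycle iff it belongs to a strongly connected component of size ≥ 2 (or has a self-loop).
The vertices on cycles are {2, 4, 5, 6, 7, 8} — 6 in total.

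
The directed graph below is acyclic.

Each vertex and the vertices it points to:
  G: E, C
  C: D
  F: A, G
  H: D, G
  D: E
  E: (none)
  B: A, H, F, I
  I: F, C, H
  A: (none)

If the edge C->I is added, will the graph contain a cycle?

Yes

Adding C→I creates a cycle iff I can already reach C.
Path from I: I → C.
So I → … → C → I is a cycle.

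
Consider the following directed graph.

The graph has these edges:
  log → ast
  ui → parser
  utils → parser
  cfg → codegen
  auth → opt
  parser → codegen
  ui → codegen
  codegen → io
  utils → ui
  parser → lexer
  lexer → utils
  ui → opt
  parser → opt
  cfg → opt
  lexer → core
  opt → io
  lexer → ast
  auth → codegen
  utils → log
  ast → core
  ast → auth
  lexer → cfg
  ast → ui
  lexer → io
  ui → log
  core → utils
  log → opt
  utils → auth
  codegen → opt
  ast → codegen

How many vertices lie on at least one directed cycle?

A vertex is on a directed cycle iff it belongs to a strongly connected component of size ≥ 2 (or has a self-loop).
The vertices on cycles are {ui, ast, log, core, lexer, utils, parser} — 7 in total.

7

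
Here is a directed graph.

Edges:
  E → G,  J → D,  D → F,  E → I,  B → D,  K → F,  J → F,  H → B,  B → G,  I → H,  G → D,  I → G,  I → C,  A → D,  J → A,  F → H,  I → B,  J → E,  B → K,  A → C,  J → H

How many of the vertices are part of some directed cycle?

6

A vertex is on a directed cycle iff it belongs to a strongly connected component of size ≥ 2 (or has a self-loop).
The vertices on cycles are {B, D, F, G, H, K} — 6 in total.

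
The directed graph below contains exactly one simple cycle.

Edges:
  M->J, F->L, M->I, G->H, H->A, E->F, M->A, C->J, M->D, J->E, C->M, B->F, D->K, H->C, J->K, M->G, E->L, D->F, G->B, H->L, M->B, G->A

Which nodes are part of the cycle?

C, G, H, M

DFS with gray/black marking from C:
C gray
  J gray
    E gray
      F gray
        L gray
        L black
      F black
      E→L: L black — skip
    E black
    K gray
    K black
  J black
  M gray
    I gray
    I black
    D gray
      D→F: F black — skip
      D→K: K black — skip
    D black
    M→J: J black — skip
    A gray
    A black
    G gray
      H gray
        H→C: C is gray → back edge
Back edge closes the cycle C → M → G → H → C; its vertices are {C, G, H, M}.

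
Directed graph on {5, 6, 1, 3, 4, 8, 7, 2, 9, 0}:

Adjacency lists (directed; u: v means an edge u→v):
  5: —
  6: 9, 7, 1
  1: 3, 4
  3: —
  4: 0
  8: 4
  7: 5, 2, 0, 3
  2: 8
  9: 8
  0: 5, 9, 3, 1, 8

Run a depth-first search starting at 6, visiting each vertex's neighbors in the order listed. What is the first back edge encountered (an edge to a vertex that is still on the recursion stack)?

DFS from 6 (visiting each vertex's neighbors in the order listed); mark gray on enter, black on exit:
6 gray
  9 gray
    8 gray
      4 gray
        0 gray
          5 gray
          5 black
          0→9: 9 is gray → back edge
First back edge: 0 → 9.

0→9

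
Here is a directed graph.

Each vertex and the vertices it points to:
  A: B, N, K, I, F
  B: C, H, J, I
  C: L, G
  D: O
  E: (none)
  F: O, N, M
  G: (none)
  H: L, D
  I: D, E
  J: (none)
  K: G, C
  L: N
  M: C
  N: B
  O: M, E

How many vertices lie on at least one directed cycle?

A vertex is on a directed cycle iff it belongs to a strongly connected component of size ≥ 2 (or has a self-loop).
The vertices on cycles are {B, C, D, H, I, L, M, N, O} — 9 in total.

9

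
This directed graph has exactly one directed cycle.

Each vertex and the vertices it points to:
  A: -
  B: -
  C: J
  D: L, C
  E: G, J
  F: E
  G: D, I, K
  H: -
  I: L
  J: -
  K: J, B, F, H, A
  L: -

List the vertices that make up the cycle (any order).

E, F, G, K

DFS with gray/black marking from G:
G gray
  D gray
    L gray
    L black
    C gray
      J gray
      J black
    C black
  D black
  I gray
    I→L: L black — skip
  I black
  K gray
    K→J: J black — skip
    B gray
    B black
    F gray
      E gray
        E→G: G is gray → back edge
Back edge closes the cycle G → K → F → E → G; its vertices are {E, F, G, K}.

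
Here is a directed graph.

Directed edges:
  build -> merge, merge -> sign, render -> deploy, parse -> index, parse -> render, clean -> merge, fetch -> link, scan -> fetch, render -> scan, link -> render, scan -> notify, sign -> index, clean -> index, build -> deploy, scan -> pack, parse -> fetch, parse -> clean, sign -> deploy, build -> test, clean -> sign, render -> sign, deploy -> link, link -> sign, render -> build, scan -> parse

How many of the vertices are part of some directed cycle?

10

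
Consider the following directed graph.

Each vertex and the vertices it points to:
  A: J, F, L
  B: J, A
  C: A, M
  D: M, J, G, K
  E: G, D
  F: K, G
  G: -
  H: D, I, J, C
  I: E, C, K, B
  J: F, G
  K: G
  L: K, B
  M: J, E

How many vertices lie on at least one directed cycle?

A vertex is on a directed cycle iff it belongs to a strongly connected component of size ≥ 2 (or has a self-loop).
The vertices on cycles are {A, B, D, E, L, M} — 6 in total.

6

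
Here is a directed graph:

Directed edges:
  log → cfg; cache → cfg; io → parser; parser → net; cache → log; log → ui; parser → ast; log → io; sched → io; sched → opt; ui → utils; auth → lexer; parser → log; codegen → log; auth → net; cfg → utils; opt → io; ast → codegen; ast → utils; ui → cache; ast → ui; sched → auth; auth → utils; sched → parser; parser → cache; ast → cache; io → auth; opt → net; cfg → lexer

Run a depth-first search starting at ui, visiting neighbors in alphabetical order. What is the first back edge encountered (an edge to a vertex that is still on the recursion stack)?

ast->cache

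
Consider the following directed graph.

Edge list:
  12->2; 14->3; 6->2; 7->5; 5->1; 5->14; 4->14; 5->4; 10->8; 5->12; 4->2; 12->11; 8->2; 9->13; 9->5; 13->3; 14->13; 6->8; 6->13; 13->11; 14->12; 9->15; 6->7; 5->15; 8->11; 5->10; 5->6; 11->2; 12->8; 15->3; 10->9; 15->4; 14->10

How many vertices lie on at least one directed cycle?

A vertex is on a directed cycle iff it belongs to a strongly connected component of size ≥ 2 (or has a self-loop).
The vertices on cycles are {4, 5, 6, 7, 9, 10, 14, 15} — 8 in total.

8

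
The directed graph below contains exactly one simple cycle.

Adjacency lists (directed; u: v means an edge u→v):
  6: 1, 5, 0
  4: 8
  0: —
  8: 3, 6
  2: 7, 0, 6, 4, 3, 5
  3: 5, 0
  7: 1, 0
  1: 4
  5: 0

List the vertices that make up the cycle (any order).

1, 4, 6, 8

DFS with gray/black marking from 4:
4 gray
  8 gray
    3 gray
      5 gray
        0 gray
        0 black
      5 black
      3→0: 0 black — skip
    3 black
    6 gray
      1 gray
        1→4: 4 is gray → back edge
Back edge closes the cycle 4 → 8 → 6 → 1 → 4; its vertices are {1, 4, 6, 8}.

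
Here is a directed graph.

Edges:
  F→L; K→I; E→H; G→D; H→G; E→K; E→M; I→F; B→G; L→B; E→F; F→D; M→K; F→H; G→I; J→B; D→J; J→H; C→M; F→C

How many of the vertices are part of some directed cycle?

11

A vertex is on a directed cycle iff it belongs to a strongly connected component of size ≥ 2 (or has a self-loop).
The vertices on cycles are {B, C, D, F, G, H, I, J, K, L, M} — 11 in total.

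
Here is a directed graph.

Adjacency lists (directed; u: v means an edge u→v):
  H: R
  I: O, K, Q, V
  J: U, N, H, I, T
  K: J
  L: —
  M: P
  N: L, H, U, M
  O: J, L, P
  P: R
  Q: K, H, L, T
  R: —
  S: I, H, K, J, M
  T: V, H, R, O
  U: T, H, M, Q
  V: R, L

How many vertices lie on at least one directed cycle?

8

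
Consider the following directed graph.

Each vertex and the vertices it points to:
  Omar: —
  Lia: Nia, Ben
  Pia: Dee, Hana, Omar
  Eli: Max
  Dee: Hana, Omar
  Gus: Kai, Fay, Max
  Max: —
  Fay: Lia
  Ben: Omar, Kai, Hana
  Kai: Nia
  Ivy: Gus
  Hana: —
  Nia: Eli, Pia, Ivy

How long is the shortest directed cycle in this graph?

For each vertex v, BFS finds the shortest path from v back to v.
The shortest such closed walk is Nia → Ivy → Gus → Kai → Nia, length 4.

4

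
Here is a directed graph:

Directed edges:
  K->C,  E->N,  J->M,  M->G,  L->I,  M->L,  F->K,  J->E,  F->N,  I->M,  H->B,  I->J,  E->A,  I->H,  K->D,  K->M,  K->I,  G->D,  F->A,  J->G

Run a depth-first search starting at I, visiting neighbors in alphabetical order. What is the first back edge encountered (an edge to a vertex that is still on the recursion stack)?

L->I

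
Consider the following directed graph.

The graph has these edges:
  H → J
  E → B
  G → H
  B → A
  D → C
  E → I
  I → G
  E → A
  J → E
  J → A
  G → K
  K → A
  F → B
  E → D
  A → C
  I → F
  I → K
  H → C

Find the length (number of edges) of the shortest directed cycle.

5

For each vertex v, BFS finds the shortest path from v back to v.
The shortest such closed walk is I → G → H → J → E → I, length 5.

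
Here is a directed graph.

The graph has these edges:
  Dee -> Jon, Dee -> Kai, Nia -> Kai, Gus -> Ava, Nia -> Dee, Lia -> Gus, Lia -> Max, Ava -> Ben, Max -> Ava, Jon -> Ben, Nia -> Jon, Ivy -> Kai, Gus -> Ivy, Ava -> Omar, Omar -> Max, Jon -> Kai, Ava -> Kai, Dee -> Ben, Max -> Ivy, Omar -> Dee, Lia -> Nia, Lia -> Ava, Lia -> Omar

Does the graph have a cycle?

Yes

DFS with white/gray/black marking, starting from Omar:
Omar gray
  Max gray
    Ivy gray
      Kai gray
      Kai black
    Ivy black
    Ava gray
      Ava→Omar: Omar is gray → back edge
Back edge found, so a cycle exists: Omar → Max → Ava → Omar.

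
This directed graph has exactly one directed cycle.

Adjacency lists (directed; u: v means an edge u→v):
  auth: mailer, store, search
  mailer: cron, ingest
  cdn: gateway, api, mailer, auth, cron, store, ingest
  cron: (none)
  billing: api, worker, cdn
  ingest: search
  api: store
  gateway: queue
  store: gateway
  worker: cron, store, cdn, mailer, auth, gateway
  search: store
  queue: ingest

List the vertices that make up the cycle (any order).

queue, store, ingest, search, gateway

DFS with gray/black marking from search:
search gray
  store gray
    gateway gray
      queue gray
        ingest gray
          ingest→search: search is gray → back edge
Back edge closes the cycle search → store → gateway → queue → ingest → search; its vertices are {queue, store, ingest, search, gateway}.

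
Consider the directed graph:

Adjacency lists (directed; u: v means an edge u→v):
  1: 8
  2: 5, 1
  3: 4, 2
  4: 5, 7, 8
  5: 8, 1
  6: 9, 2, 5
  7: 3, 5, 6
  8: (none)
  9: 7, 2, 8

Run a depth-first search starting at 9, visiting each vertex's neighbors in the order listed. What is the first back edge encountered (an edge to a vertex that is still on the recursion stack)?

4→7

DFS from 9 (visiting each vertex's neighbors in the order listed); mark gray on enter, black on exit:
9 gray
  7 gray
    3 gray
      4 gray
        5 gray
          8 gray
          8 black
          1 gray
            1→8: 8 black — skip
          1 black
        5 black
        4→7: 7 is gray → back edge
First back edge: 4 → 7.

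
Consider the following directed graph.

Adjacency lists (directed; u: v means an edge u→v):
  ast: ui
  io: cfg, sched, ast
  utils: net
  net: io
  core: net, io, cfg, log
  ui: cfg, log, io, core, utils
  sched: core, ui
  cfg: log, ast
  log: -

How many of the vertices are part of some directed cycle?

8

A vertex is on a directed cycle iff it belongs to a strongly connected component of size ≥ 2 (or has a self-loop).
The vertices on cycles are {io, ui, ast, cfg, net, core, sched, utils} — 8 in total.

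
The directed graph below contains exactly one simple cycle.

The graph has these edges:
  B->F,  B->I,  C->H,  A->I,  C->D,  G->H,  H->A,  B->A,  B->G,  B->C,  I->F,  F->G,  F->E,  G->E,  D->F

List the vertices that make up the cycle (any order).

DFS with gray/black marking from A:
A gray
  I gray
    F gray
      E gray
      E black
      G gray
        H gray
          H→A: A is gray → back edge
Back edge closes the cycle A → I → F → G → H → A; its vertices are {A, F, G, H, I}.

A, F, G, H, I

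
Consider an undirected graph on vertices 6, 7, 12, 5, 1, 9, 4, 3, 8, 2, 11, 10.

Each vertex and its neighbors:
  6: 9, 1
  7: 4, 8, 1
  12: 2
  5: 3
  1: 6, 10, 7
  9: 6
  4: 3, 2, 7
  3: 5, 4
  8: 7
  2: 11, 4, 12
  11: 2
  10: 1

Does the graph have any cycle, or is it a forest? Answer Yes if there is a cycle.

DFS, tracking each vertex's parent; an edge to a visited non-parent vertex closes a cycle.
Start from 12:
visit 12 (parent –)
  visit 2 (parent 12)
    visit 11 (parent 2)
      11–2: parent, skip
    visit 4 (parent 2)
      visit 3 (parent 4)
        visit 5 (parent 3)
          5–3: parent, skip
        3–4: parent, skip
      4–2: parent, skip
      visit 7 (parent 4)
        7–4: parent, skip
        visit 8 (parent 7)
          8–7: parent, skip
        visit 1 (parent 7)
          visit 6 (parent 1)
            visit 9 (parent 6)
              9–6: parent, skip
            6–1: parent, skip
          visit 10 (parent 1)
            10–1: parent, skip
          1–7: parent, skip
    2–12: parent, skip
No non-parent visited neighbor found — the graph is a forest.

No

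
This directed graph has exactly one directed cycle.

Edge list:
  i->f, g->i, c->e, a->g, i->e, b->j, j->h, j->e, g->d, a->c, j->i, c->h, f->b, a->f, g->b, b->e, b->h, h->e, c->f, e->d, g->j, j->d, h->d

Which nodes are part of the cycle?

DFS with gray/black marking from f:
f gray
  b gray
    e gray
      d gray
      d black
    e black
    h gray
      h→e: e black — skip
      h→d: d black — skip
    h black
    j gray
      i gray
        i→e: e black — skip
        i→f: f is gray → back edge
Back edge closes the cycle f → b → j → i → f; its vertices are {b, f, i, j}.

b, f, i, j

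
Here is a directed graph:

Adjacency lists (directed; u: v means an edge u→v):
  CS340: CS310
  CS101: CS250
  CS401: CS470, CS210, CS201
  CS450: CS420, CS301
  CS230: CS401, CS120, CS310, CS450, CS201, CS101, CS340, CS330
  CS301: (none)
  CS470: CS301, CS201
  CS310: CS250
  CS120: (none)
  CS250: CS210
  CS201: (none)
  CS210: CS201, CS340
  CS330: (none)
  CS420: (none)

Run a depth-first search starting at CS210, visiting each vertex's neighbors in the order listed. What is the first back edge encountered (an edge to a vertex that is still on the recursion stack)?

CS250→CS210

DFS from CS210 (visiting each vertex's neighbors in the order listed); mark gray on enter, black on exit:
CS210 gray
  CS201 gray
  CS201 black
  CS340 gray
    CS310 gray
      CS250 gray
        CS250→CS210: CS210 is gray → back edge
First back edge: CS250 → CS210.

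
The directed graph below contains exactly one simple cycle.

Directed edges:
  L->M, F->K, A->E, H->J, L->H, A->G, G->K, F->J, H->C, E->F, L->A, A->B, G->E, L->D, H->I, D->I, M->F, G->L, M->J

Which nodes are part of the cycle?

DFS with gray/black marking from L:
L gray
  A gray
    E gray
      F gray
        K gray
        K black
        J gray
        J black
      F black
    E black
    G gray
      G→L: L is gray → back edge
Back edge closes the cycle L → A → G → L; its vertices are {A, G, L}.

A, G, L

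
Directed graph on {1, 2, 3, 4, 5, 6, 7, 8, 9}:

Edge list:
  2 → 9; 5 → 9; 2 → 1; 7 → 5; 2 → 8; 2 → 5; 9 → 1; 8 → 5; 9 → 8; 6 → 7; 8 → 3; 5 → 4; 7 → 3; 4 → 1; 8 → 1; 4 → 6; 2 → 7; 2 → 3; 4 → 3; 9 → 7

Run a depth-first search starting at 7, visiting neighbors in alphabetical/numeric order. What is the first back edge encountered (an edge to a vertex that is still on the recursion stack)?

6->7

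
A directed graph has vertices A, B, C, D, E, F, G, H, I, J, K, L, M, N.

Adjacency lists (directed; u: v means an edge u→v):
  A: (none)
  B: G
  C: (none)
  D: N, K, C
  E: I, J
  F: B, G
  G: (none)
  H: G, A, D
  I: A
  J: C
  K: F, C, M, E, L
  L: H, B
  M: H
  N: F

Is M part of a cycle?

M is on a cycle iff M can reach itself via ≥1 edge.
M → H → D → K → M — yes.

Yes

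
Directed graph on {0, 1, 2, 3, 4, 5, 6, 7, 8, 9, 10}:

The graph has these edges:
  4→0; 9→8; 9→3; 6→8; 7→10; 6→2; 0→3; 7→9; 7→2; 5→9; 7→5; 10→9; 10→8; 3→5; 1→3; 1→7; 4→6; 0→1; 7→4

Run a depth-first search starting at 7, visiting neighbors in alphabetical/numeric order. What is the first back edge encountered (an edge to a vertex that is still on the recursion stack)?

9->3

DFS from 7 (visiting neighbors in alphabetical/numeric order); mark gray on enter, black on exit:
7 gray
  2 gray
  2 black
  4 gray
    0 gray
      1 gray
        3 gray
          5 gray
            9 gray
              9→3: 3 is gray → back edge
First back edge: 9 → 3.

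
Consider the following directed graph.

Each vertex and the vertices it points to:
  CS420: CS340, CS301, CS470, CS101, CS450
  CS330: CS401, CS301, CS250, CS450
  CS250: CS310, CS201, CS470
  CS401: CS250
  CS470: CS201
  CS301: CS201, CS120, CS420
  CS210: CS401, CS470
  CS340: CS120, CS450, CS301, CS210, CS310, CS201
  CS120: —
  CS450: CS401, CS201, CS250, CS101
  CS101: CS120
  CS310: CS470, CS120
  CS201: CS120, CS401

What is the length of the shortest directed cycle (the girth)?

For each vertex v, BFS finds the shortest path from v back to v.
The shortest such closed walk is CS301 → CS420 → CS301, length 2.

2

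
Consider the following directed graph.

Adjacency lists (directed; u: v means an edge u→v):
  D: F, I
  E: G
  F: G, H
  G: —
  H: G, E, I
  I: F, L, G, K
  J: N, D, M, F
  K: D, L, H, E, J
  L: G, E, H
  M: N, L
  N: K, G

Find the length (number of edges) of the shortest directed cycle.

3

For each vertex v, BFS finds the shortest path from v back to v.
The shortest such closed walk is J → N → K → J, length 3.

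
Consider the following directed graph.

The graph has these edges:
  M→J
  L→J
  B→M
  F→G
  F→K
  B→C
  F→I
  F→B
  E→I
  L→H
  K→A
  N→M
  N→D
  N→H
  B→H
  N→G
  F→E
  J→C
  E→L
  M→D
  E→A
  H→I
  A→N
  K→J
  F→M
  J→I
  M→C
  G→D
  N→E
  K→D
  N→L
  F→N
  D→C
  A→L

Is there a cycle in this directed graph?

DFS with white/gray/black marking, starting from F:
F gray
  N gray
    E gray
      L gray
        H gray
          I gray
          I black
        H black
        J gray
          J→I: I black — skip
          C gray
          C black
        J black
      L black
      E→I: I black — skip
      A gray
        A→N: N is gray → back edge
Back edge found, so a cycle exists: N → E → A → N.

Yes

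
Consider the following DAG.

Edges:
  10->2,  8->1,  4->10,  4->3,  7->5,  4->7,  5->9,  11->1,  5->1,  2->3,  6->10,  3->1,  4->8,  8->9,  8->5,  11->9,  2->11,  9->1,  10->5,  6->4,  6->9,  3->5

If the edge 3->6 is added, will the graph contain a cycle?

Adding 3→6 creates a cycle iff 6 can already reach 3.
Path from 6: 6 → 4 → 3.
So 6 → … → 3 → 6 is a cycle.

Yes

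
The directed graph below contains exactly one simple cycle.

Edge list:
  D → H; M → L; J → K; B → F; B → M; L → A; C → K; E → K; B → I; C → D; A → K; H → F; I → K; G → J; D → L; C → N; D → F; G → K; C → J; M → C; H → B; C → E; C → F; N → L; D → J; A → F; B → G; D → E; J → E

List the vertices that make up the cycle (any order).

DFS with gray/black marking from B:
B gray
  F gray
  F black
  G gray
    J gray
      E gray
        K gray
        K black
      E black
      J→K: K black — skip
    J black
    G→K: K black — skip
  G black
  I gray
    I→K: K black — skip
  I black
  M gray
    L gray
      A gray
        A→K: K black — skip
        A→F: F black — skip
      A black
    L black
    C gray
      N gray
        N→L: L black — skip
      N black
      C→K: K black — skip
      D gray
        D→E: E black — skip
        D→F: F black — skip
        D→J: J black — skip
        D→L: L black — skip
        H gray
          H→F: F black — skip
          H→B: B is gray → back edge
Back edge closes the cycle B → M → C → D → H → B; its vertices are {B, C, D, H, M}.

B, C, D, H, M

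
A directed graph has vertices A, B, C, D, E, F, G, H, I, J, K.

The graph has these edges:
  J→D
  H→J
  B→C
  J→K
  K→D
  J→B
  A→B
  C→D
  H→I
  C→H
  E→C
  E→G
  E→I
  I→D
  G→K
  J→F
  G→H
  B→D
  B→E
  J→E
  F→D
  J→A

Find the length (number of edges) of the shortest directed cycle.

For each vertex v, BFS finds the shortest path from v back to v.
The shortest such closed walk is J → B → C → H → J, length 4.

4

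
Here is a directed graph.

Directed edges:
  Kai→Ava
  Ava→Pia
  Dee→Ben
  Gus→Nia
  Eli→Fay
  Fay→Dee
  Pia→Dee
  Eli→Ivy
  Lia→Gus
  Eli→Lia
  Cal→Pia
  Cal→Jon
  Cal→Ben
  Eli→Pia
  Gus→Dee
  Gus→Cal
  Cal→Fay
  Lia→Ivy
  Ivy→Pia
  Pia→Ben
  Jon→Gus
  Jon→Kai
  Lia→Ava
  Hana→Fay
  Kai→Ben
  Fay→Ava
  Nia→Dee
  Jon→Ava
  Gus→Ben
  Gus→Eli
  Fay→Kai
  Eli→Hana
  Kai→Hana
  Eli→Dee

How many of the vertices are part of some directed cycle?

A vertex is on a directed cycle iff it belongs to a strongly connected component of size ≥ 2 (or has a self-loop).
The vertices on cycles are {Cal, Eli, Fay, Gus, Jon, Kai, Lia, Hana} — 8 in total.

8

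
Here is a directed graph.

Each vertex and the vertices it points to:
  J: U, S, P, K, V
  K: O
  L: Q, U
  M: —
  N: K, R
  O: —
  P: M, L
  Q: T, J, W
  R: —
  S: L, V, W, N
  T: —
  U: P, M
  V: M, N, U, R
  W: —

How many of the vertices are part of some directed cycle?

A vertex is on a directed cycle iff it belongs to a strongly connected component of size ≥ 2 (or has a self-loop).
The vertices on cycles are {J, L, P, Q, S, U, V} — 7 in total.

7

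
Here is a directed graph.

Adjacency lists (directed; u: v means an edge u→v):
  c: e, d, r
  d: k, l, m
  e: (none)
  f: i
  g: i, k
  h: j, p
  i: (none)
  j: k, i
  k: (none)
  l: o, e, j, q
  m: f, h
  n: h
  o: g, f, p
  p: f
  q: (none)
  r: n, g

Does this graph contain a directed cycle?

No

DFS with white/gray/black marking, starting from f:
f gray
  i gray
  i black
f black
c gray
  e gray
  e black
  d gray
    k gray
    k black
    l gray
      o gray
        g gray
          g→i: i black — skip
          g→k: k black — skip
        g black
        o→f: f black — skip
        p gray
          p→f: f black — skip
        p black
      o black
      l→e: e black — skip
      j gray
        j→k: k black — skip
        j→i: i black — skip
      j black
      q gray
      q black
    l black
    m gray
      m→f: f black — skip
      h gray
        h→j: j black — skip
        h→p: p black — skip
      h black
    m black
  d black
  r gray
    n gray
      n→h: h black — skip
    n black
    r→g: g black — skip
  r black
c black
Every edge goes to a white or black vertex — no back edge, so the graph is acyclic.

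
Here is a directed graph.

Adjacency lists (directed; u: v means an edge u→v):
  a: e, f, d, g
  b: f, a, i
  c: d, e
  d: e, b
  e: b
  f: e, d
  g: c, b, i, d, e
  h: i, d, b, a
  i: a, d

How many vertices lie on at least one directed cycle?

8

A vertex is on a directed cycle iff it belongs to a strongly connected component of size ≥ 2 (or has a self-loop).
The vertices on cycles are {a, b, c, d, e, f, g, i} — 8 in total.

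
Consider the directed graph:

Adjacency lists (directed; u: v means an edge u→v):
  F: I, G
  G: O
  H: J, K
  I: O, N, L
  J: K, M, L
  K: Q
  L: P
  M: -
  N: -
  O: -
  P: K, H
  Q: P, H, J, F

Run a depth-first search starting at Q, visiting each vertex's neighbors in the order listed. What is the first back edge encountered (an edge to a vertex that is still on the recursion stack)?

K→Q

DFS from Q (visiting each vertex's neighbors in the order listed); mark gray on enter, black on exit:
Q gray
  P gray
    K gray
      K→Q: Q is gray → back edge
First back edge: K → Q.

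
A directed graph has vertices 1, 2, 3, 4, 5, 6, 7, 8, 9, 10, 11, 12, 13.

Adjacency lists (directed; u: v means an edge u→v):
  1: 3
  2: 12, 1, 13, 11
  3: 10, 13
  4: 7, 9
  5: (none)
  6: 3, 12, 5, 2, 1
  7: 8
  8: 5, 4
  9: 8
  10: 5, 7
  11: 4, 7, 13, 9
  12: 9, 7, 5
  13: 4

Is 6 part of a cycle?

No

6 lies on a cycle iff there is a path from 6 back to itself.
Exploring from 6, it never reaches itself; equivalently, its strongly connected component is a singleton.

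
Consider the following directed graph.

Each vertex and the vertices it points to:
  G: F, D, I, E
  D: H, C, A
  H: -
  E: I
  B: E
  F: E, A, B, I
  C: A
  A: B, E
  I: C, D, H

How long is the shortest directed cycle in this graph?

4

For each vertex v, BFS finds the shortest path from v back to v.
The shortest such closed walk is I → D → A → E → I, length 4.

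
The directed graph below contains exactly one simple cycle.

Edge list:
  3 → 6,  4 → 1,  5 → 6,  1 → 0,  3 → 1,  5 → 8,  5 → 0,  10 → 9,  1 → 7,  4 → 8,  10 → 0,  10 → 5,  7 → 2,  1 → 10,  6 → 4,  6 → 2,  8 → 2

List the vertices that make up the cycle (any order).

1, 4, 5, 6, 10

DFS with gray/black marking from 1:
1 gray
  0 gray
  0 black
  7 gray
    2 gray
    2 black
  7 black
  10 gray
    10→0: 0 black — skip
    5 gray
      8 gray
        8→2: 2 black — skip
      8 black
      6 gray
        6→2: 2 black — skip
        4 gray
          4→8: 8 black — skip
          4→1: 1 is gray → back edge
Back edge closes the cycle 1 → 10 → 5 → 6 → 4 → 1; its vertices are {1, 4, 5, 6, 10}.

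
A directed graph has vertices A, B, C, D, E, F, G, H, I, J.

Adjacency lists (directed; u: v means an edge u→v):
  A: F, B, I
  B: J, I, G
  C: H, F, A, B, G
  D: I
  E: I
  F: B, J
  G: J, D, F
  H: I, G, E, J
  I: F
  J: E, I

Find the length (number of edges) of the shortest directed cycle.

For each vertex v, BFS finds the shortest path from v back to v.
The shortest such closed walk is F → J → I → F, length 3.

3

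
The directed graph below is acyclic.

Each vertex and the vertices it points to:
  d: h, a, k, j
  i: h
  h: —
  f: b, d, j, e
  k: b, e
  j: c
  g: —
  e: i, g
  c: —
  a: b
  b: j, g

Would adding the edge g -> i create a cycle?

No

Adding g→i creates a cycle iff i can already reach g.
Explore from i: no path reaches g. The graph stays acyclic.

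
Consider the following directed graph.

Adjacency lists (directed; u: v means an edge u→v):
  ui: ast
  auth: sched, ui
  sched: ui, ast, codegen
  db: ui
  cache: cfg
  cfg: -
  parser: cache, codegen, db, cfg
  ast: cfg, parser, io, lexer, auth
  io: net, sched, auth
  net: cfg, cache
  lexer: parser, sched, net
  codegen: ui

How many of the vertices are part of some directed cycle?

A vertex is on a directed cycle iff it belongs to a strongly connected component of size ≥ 2 (or has a self-loop).
The vertices on cycles are {db, io, ui, ast, auth, lexer, sched, parser, codegen} — 9 in total.

9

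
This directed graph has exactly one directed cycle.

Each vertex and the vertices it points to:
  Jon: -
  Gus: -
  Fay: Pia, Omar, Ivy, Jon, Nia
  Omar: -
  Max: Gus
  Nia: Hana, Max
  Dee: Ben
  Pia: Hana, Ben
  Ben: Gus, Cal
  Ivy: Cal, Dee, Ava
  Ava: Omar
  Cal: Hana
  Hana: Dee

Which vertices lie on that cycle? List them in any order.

Ben, Cal, Dee, Hana

DFS with gray/black marking from Ben:
Ben gray
  Gus gray
  Gus black
  Cal gray
    Hana gray
      Dee gray
        Dee→Ben: Ben is gray → back edge
Back edge closes the cycle Ben → Cal → Hana → Dee → Ben; its vertices are {Ben, Cal, Dee, Hana}.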